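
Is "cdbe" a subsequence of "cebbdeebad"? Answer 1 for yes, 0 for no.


Check if "cdbe" is a subsequence of "cebbdeebad"
Greedy scan:
  Position 0 ('c'): matches sub[0] = 'c'
  Position 1 ('e'): no match needed
  Position 2 ('b'): no match needed
  Position 3 ('b'): no match needed
  Position 4 ('d'): matches sub[1] = 'd'
  Position 5 ('e'): no match needed
  Position 6 ('e'): no match needed
  Position 7 ('b'): matches sub[2] = 'b'
  Position 8 ('a'): no match needed
  Position 9 ('d'): no match needed
Only matched 3/4 characters => not a subsequence

0


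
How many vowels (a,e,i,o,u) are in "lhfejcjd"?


Input: lhfejcjd
Checking each character:
  'l' at position 0: consonant
  'h' at position 1: consonant
  'f' at position 2: consonant
  'e' at position 3: vowel (running total: 1)
  'j' at position 4: consonant
  'c' at position 5: consonant
  'j' at position 6: consonant
  'd' at position 7: consonant
Total vowels: 1

1


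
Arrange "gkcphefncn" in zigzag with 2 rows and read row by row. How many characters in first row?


Zigzag "gkcphefncn" into 2 rows:
Placing characters:
  'g' => row 0
  'k' => row 1
  'c' => row 0
  'p' => row 1
  'h' => row 0
  'e' => row 1
  'f' => row 0
  'n' => row 1
  'c' => row 0
  'n' => row 1
Rows:
  Row 0: "gchfc"
  Row 1: "kpenn"
First row length: 5

5


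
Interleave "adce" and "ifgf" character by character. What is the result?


Interleaving "adce" and "ifgf":
  Position 0: 'a' from first, 'i' from second => "ai"
  Position 1: 'd' from first, 'f' from second => "df"
  Position 2: 'c' from first, 'g' from second => "cg"
  Position 3: 'e' from first, 'f' from second => "ef"
Result: aidfcgef

aidfcgef


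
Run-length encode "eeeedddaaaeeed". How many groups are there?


Input: eeeedddaaaeeed
Scanning for consecutive runs:
  Group 1: 'e' x 4 (positions 0-3)
  Group 2: 'd' x 3 (positions 4-6)
  Group 3: 'a' x 3 (positions 7-9)
  Group 4: 'e' x 3 (positions 10-12)
  Group 5: 'd' x 1 (positions 13-13)
Total groups: 5

5


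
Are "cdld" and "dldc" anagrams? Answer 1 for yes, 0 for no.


Strings: "cdld", "dldc"
Sorted first:  cddl
Sorted second: cddl
Sorted forms match => anagrams

1


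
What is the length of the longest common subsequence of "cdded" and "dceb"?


LCS of "cdded" and "dceb"
DP table:
           d    c    e    b
      0    0    0    0    0
  c   0    0    1    1    1
  d   0    1    1    1    1
  d   0    1    1    1    1
  e   0    1    1    2    2
  d   0    1    1    2    2
LCS length = dp[5][4] = 2

2


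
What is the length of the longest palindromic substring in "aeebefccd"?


Input: "aeebefccd"
Checking substrings for palindromes:
  [2:5] "ebe" (len 3) => palindrome
  [1:3] "ee" (len 2) => palindrome
  [6:8] "cc" (len 2) => palindrome
Longest palindromic substring: "ebe" with length 3

3


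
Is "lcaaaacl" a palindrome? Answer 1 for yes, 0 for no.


Input: lcaaaacl
Reversed: lcaaaacl
  Compare pos 0 ('l') with pos 7 ('l'): match
  Compare pos 1 ('c') with pos 6 ('c'): match
  Compare pos 2 ('a') with pos 5 ('a'): match
  Compare pos 3 ('a') with pos 4 ('a'): match
Result: palindrome

1


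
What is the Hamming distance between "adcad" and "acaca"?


Comparing "adcad" and "acaca" position by position:
  Position 0: 'a' vs 'a' => same
  Position 1: 'd' vs 'c' => differ
  Position 2: 'c' vs 'a' => differ
  Position 3: 'a' vs 'c' => differ
  Position 4: 'd' vs 'a' => differ
Total differences (Hamming distance): 4

4


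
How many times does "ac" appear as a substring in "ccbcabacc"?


Searching for "ac" in "ccbcabacc"
Scanning each position:
  Position 0: "cc" => no
  Position 1: "cb" => no
  Position 2: "bc" => no
  Position 3: "ca" => no
  Position 4: "ab" => no
  Position 5: "ba" => no
  Position 6: "ac" => MATCH
  Position 7: "cc" => no
Total occurrences: 1

1


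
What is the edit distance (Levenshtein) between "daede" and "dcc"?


Computing edit distance: "daede" -> "dcc"
DP table:
           d    c    c
      0    1    2    3
  d   1    0    1    2
  a   2    1    1    2
  e   3    2    2    2
  d   4    3    3    3
  e   5    4    4    4
Edit distance = dp[5][3] = 4

4


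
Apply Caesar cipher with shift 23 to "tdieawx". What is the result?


Caesar cipher: shift "tdieawx" by 23
  't' (pos 19) + 23 = pos 16 = 'q'
  'd' (pos 3) + 23 = pos 0 = 'a'
  'i' (pos 8) + 23 = pos 5 = 'f'
  'e' (pos 4) + 23 = pos 1 = 'b'
  'a' (pos 0) + 23 = pos 23 = 'x'
  'w' (pos 22) + 23 = pos 19 = 't'
  'x' (pos 23) + 23 = pos 20 = 'u'
Result: qafbxtu

qafbxtu


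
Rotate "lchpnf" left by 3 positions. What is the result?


Input: "lchpnf", rotate left by 3
First 3 characters: "lch"
Remaining characters: "pnf"
Concatenate remaining + first: "pnf" + "lch" = "pnflch"

pnflch


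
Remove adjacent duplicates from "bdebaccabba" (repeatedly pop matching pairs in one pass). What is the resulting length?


Input: bdebaccabba
Stack-based adjacent duplicate removal:
  Read 'b': push. Stack: b
  Read 'd': push. Stack: bd
  Read 'e': push. Stack: bde
  Read 'b': push. Stack: bdeb
  Read 'a': push. Stack: bdeba
  Read 'c': push. Stack: bdebac
  Read 'c': matches stack top 'c' => pop. Stack: bdeba
  Read 'a': matches stack top 'a' => pop. Stack: bdeb
  Read 'b': matches stack top 'b' => pop. Stack: bde
  Read 'b': push. Stack: bdeb
  Read 'a': push. Stack: bdeba
Final stack: "bdeba" (length 5)

5


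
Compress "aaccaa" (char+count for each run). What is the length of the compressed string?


Input: aaccaa
Runs:
  'a' x 2 => "a2"
  'c' x 2 => "c2"
  'a' x 2 => "a2"
Compressed: "a2c2a2"
Compressed length: 6

6


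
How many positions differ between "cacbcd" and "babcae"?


Comparing "cacbcd" and "babcae" position by position:
  Position 0: 'c' vs 'b' => DIFFER
  Position 1: 'a' vs 'a' => same
  Position 2: 'c' vs 'b' => DIFFER
  Position 3: 'b' vs 'c' => DIFFER
  Position 4: 'c' vs 'a' => DIFFER
  Position 5: 'd' vs 'e' => DIFFER
Positions that differ: 5

5


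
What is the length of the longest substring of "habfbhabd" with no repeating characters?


Input: "habfbhabd"
Sliding window (track last position of each char):
  Position 0 ('h'): window [0,0] length 1 -- new best
  Position 1 ('a'): window [0,1] length 2 -- new best
  Position 2 ('b'): window [0,2] length 3 -- new best
  Position 3 ('f'): window [0,3] length 4 -- new best
  Position 4 ('b'): repeat (last at 2), move window start to 3
  Position 4 ('b'): window [3,4] length 2
  Position 5 ('h'): window [3,5] length 3
  Position 6 ('a'): window [3,6] length 4
  Position 7 ('b'): repeat (last at 4), move window start to 5
  Position 7 ('b'): window [5,7] length 3
  Position 8 ('d'): window [5,8] length 4
Longest substring with no repeats: "habf" with length 4

4


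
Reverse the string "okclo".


Input: okclo
Reading characters right to left:
  Position 4: 'o'
  Position 3: 'l'
  Position 2: 'c'
  Position 1: 'k'
  Position 0: 'o'
Reversed: olcko

olcko


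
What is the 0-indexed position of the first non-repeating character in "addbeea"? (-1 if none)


Input: addbeea
Character frequencies:
  'a': 2
  'b': 1
  'd': 2
  'e': 2
Scanning left to right for freq == 1:
  Position 0 ('a'): freq=2, skip
  Position 1 ('d'): freq=2, skip
  Position 2 ('d'): freq=2, skip
  Position 3 ('b'): unique! => answer = 3

3


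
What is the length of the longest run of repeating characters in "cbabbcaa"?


Input: "cbabbcaa"
Scanning for longest run:
  Position 1 ('b'): new char, reset run to 1
  Position 2 ('a'): new char, reset run to 1
  Position 3 ('b'): new char, reset run to 1
  Position 4 ('b'): continues run of 'b', length=2
  Position 5 ('c'): new char, reset run to 1
  Position 6 ('a'): new char, reset run to 1
  Position 7 ('a'): continues run of 'a', length=2
Longest run: 'b' with length 2

2


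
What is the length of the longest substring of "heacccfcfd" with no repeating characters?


Input: "heacccfcfd"
Sliding window (track last position of each char):
  Position 0 ('h'): window [0,0] length 1 -- new best
  Position 1 ('e'): window [0,1] length 2 -- new best
  Position 2 ('a'): window [0,2] length 3 -- new best
  Position 3 ('c'): window [0,3] length 4 -- new best
  Position 4 ('c'): repeat (last at 3), move window start to 4
  Position 4 ('c'): window [4,4] length 1
  Position 5 ('c'): repeat (last at 4), move window start to 5
  Position 5 ('c'): window [5,5] length 1
  Position 6 ('f'): window [5,6] length 2
  Position 7 ('c'): repeat (last at 5), move window start to 6
  Position 7 ('c'): window [6,7] length 2
  Position 8 ('f'): repeat (last at 6), move window start to 7
  Position 8 ('f'): window [7,8] length 2
  Position 9 ('d'): window [7,9] length 3
Longest substring with no repeats: "heac" with length 4

4


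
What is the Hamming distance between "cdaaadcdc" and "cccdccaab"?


Comparing "cdaaadcdc" and "cccdccaab" position by position:
  Position 0: 'c' vs 'c' => same
  Position 1: 'd' vs 'c' => differ
  Position 2: 'a' vs 'c' => differ
  Position 3: 'a' vs 'd' => differ
  Position 4: 'a' vs 'c' => differ
  Position 5: 'd' vs 'c' => differ
  Position 6: 'c' vs 'a' => differ
  Position 7: 'd' vs 'a' => differ
  Position 8: 'c' vs 'b' => differ
Total differences (Hamming distance): 8

8


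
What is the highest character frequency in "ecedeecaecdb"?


Input: ecedeecaecdb
Character counts:
  'a': 1
  'b': 1
  'c': 3
  'd': 2
  'e': 5
Maximum frequency: 5

5


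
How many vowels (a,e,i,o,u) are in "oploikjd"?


Input: oploikjd
Checking each character:
  'o' at position 0: vowel (running total: 1)
  'p' at position 1: consonant
  'l' at position 2: consonant
  'o' at position 3: vowel (running total: 2)
  'i' at position 4: vowel (running total: 3)
  'k' at position 5: consonant
  'j' at position 6: consonant
  'd' at position 7: consonant
Total vowels: 3

3


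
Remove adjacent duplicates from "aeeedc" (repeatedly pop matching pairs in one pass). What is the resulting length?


Input: aeeedc
Stack-based adjacent duplicate removal:
  Read 'a': push. Stack: a
  Read 'e': push. Stack: ae
  Read 'e': matches stack top 'e' => pop. Stack: a
  Read 'e': push. Stack: ae
  Read 'd': push. Stack: aed
  Read 'c': push. Stack: aedc
Final stack: "aedc" (length 4)

4


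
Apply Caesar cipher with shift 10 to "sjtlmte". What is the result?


Caesar cipher: shift "sjtlmte" by 10
  's' (pos 18) + 10 = pos 2 = 'c'
  'j' (pos 9) + 10 = pos 19 = 't'
  't' (pos 19) + 10 = pos 3 = 'd'
  'l' (pos 11) + 10 = pos 21 = 'v'
  'm' (pos 12) + 10 = pos 22 = 'w'
  't' (pos 19) + 10 = pos 3 = 'd'
  'e' (pos 4) + 10 = pos 14 = 'o'
Result: ctdvwdo

ctdvwdo


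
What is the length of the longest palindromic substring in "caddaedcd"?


Input: "caddaedcd"
Checking substrings for palindromes:
  [1:5] "adda" (len 4) => palindrome
  [6:9] "dcd" (len 3) => palindrome
  [2:4] "dd" (len 2) => palindrome
Longest palindromic substring: "adda" with length 4

4


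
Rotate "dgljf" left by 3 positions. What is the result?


Input: "dgljf", rotate left by 3
First 3 characters: "dgl"
Remaining characters: "jf"
Concatenate remaining + first: "jf" + "dgl" = "jfdgl"

jfdgl


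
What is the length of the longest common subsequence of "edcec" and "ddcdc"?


LCS of "edcec" and "ddcdc"
DP table:
           d    d    c    d    c
      0    0    0    0    0    0
  e   0    0    0    0    0    0
  d   0    1    1    1    1    1
  c   0    1    1    2    2    2
  e   0    1    1    2    2    2
  c   0    1    1    2    2    3
LCS length = dp[5][5] = 3

3


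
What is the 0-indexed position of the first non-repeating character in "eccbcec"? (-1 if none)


Input: eccbcec
Character frequencies:
  'b': 1
  'c': 4
  'e': 2
Scanning left to right for freq == 1:
  Position 0 ('e'): freq=2, skip
  Position 1 ('c'): freq=4, skip
  Position 2 ('c'): freq=4, skip
  Position 3 ('b'): unique! => answer = 3

3


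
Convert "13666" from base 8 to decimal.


Input: "13666" in base 8
Positional expansion:
  Digit '1' (value 1) x 8^4 = 4096
  Digit '3' (value 3) x 8^3 = 1536
  Digit '6' (value 6) x 8^2 = 384
  Digit '6' (value 6) x 8^1 = 48
  Digit '6' (value 6) x 8^0 = 6
Sum = 6070

6070


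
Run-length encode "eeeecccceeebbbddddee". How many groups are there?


Input: eeeecccceeebbbddddee
Scanning for consecutive runs:
  Group 1: 'e' x 4 (positions 0-3)
  Group 2: 'c' x 4 (positions 4-7)
  Group 3: 'e' x 3 (positions 8-10)
  Group 4: 'b' x 3 (positions 11-13)
  Group 5: 'd' x 4 (positions 14-17)
  Group 6: 'e' x 2 (positions 18-19)
Total groups: 6

6


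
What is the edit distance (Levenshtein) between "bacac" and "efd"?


Computing edit distance: "bacac" -> "efd"
DP table:
           e    f    d
      0    1    2    3
  b   1    1    2    3
  a   2    2    2    3
  c   3    3    3    3
  a   4    4    4    4
  c   5    5    5    5
Edit distance = dp[5][3] = 5

5


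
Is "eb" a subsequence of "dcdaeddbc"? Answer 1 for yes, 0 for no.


Check if "eb" is a subsequence of "dcdaeddbc"
Greedy scan:
  Position 0 ('d'): no match needed
  Position 1 ('c'): no match needed
  Position 2 ('d'): no match needed
  Position 3 ('a'): no match needed
  Position 4 ('e'): matches sub[0] = 'e'
  Position 5 ('d'): no match needed
  Position 6 ('d'): no match needed
  Position 7 ('b'): matches sub[1] = 'b'
  Position 8 ('c'): no match needed
All 2 characters matched => is a subsequence

1


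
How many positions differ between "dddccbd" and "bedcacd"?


Comparing "dddccbd" and "bedcacd" position by position:
  Position 0: 'd' vs 'b' => DIFFER
  Position 1: 'd' vs 'e' => DIFFER
  Position 2: 'd' vs 'd' => same
  Position 3: 'c' vs 'c' => same
  Position 4: 'c' vs 'a' => DIFFER
  Position 5: 'b' vs 'c' => DIFFER
  Position 6: 'd' vs 'd' => same
Positions that differ: 4

4


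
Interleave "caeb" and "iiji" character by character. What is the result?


Interleaving "caeb" and "iiji":
  Position 0: 'c' from first, 'i' from second => "ci"
  Position 1: 'a' from first, 'i' from second => "ai"
  Position 2: 'e' from first, 'j' from second => "ej"
  Position 3: 'b' from first, 'i' from second => "bi"
Result: ciaiejbi

ciaiejbi


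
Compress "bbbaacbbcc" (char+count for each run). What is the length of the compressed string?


Input: bbbaacbbcc
Runs:
  'b' x 3 => "b3"
  'a' x 2 => "a2"
  'c' x 1 => "c1"
  'b' x 2 => "b2"
  'c' x 2 => "c2"
Compressed: "b3a2c1b2c2"
Compressed length: 10

10


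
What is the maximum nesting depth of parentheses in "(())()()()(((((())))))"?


Input: "(())()()()(((((())))))"
Tracking depth:
  Position 0 '(': depth becomes 1
  Position 1 '(': depth becomes 2
  Position 2 ')': depth becomes 1
  Position 3 ')': depth becomes 0
  Position 4 '(': depth becomes 1
  Position 5 ')': depth becomes 0
  Position 6 '(': depth becomes 1
  Position 7 ')': depth becomes 0
  Position 8 '(': depth becomes 1
  Position 9 ')': depth becomes 0
  Position 10 '(': depth becomes 1
  Position 11 '(': depth becomes 2
  Position 12 '(': depth becomes 3
  Position 13 '(': depth becomes 4
  Position 14 '(': depth becomes 5
  Position 15 '(': depth becomes 6
  Position 16 ')': depth becomes 5
  Position 17 ')': depth becomes 4
  Position 18 ')': depth becomes 3
  Position 19 ')': depth becomes 2
  Position 20 ')': depth becomes 1
  Position 21 ')': depth becomes 0
Maximum depth reached: 6

6


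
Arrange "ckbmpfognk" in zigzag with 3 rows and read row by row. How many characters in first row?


Zigzag "ckbmpfognk" into 3 rows:
Placing characters:
  'c' => row 0
  'k' => row 1
  'b' => row 2
  'm' => row 1
  'p' => row 0
  'f' => row 1
  'o' => row 2
  'g' => row 1
  'n' => row 0
  'k' => row 1
Rows:
  Row 0: "cpn"
  Row 1: "kmfgk"
  Row 2: "bo"
First row length: 3

3


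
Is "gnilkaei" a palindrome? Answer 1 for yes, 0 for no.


Input: gnilkaei
Reversed: ieakling
  Compare pos 0 ('g') with pos 7 ('i'): MISMATCH
  Compare pos 1 ('n') with pos 6 ('e'): MISMATCH
  Compare pos 2 ('i') with pos 5 ('a'): MISMATCH
  Compare pos 3 ('l') with pos 4 ('k'): MISMATCH
Result: not a palindrome

0


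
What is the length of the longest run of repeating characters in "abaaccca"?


Input: "abaaccca"
Scanning for longest run:
  Position 1 ('b'): new char, reset run to 1
  Position 2 ('a'): new char, reset run to 1
  Position 3 ('a'): continues run of 'a', length=2
  Position 4 ('c'): new char, reset run to 1
  Position 5 ('c'): continues run of 'c', length=2
  Position 6 ('c'): continues run of 'c', length=3
  Position 7 ('a'): new char, reset run to 1
Longest run: 'c' with length 3

3


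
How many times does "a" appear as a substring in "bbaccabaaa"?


Searching for "a" in "bbaccabaaa"
Scanning each position:
  Position 0: "b" => no
  Position 1: "b" => no
  Position 2: "a" => MATCH
  Position 3: "c" => no
  Position 4: "c" => no
  Position 5: "a" => MATCH
  Position 6: "b" => no
  Position 7: "a" => MATCH
  Position 8: "a" => MATCH
  Position 9: "a" => MATCH
Total occurrences: 5

5


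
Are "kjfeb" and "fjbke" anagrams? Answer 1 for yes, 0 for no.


Strings: "kjfeb", "fjbke"
Sorted first:  befjk
Sorted second: befjk
Sorted forms match => anagrams

1


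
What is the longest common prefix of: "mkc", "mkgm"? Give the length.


Words: mkc, mkgm
  Position 0: all 'm' => match
  Position 1: all 'k' => match
  Position 2: ('c', 'g') => mismatch, stop
LCP = "mk" (length 2)

2


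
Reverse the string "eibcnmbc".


Input: eibcnmbc
Reading characters right to left:
  Position 7: 'c'
  Position 6: 'b'
  Position 5: 'm'
  Position 4: 'n'
  Position 3: 'c'
  Position 2: 'b'
  Position 1: 'i'
  Position 0: 'e'
Reversed: cbmncbie

cbmncbie


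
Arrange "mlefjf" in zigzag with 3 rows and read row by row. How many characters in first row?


Zigzag "mlefjf" into 3 rows:
Placing characters:
  'm' => row 0
  'l' => row 1
  'e' => row 2
  'f' => row 1
  'j' => row 0
  'f' => row 1
Rows:
  Row 0: "mj"
  Row 1: "lff"
  Row 2: "e"
First row length: 2

2


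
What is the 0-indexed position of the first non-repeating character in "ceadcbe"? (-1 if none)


Input: ceadcbe
Character frequencies:
  'a': 1
  'b': 1
  'c': 2
  'd': 1
  'e': 2
Scanning left to right for freq == 1:
  Position 0 ('c'): freq=2, skip
  Position 1 ('e'): freq=2, skip
  Position 2 ('a'): unique! => answer = 2

2


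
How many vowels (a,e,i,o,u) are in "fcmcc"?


Input: fcmcc
Checking each character:
  'f' at position 0: consonant
  'c' at position 1: consonant
  'm' at position 2: consonant
  'c' at position 3: consonant
  'c' at position 4: consonant
Total vowels: 0

0


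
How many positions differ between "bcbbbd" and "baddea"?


Comparing "bcbbbd" and "baddea" position by position:
  Position 0: 'b' vs 'b' => same
  Position 1: 'c' vs 'a' => DIFFER
  Position 2: 'b' vs 'd' => DIFFER
  Position 3: 'b' vs 'd' => DIFFER
  Position 4: 'b' vs 'e' => DIFFER
  Position 5: 'd' vs 'a' => DIFFER
Positions that differ: 5

5


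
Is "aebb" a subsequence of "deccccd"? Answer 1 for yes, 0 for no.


Check if "aebb" is a subsequence of "deccccd"
Greedy scan:
  Position 0 ('d'): no match needed
  Position 1 ('e'): no match needed
  Position 2 ('c'): no match needed
  Position 3 ('c'): no match needed
  Position 4 ('c'): no match needed
  Position 5 ('c'): no match needed
  Position 6 ('d'): no match needed
Only matched 0/4 characters => not a subsequence

0


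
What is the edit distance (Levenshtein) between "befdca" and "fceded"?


Computing edit distance: "befdca" -> "fceded"
DP table:
           f    c    e    d    e    d
      0    1    2    3    4    5    6
  b   1    1    2    3    4    5    6
  e   2    2    2    2    3    4    5
  f   3    2    3    3    3    4    5
  d   4    3    3    4    3    4    4
  c   5    4    3    4    4    4    5
  a   6    5    4    4    5    5    5
Edit distance = dp[6][6] = 5

5


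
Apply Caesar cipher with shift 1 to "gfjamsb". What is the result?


Caesar cipher: shift "gfjamsb" by 1
  'g' (pos 6) + 1 = pos 7 = 'h'
  'f' (pos 5) + 1 = pos 6 = 'g'
  'j' (pos 9) + 1 = pos 10 = 'k'
  'a' (pos 0) + 1 = pos 1 = 'b'
  'm' (pos 12) + 1 = pos 13 = 'n'
  's' (pos 18) + 1 = pos 19 = 't'
  'b' (pos 1) + 1 = pos 2 = 'c'
Result: hgkbntc

hgkbntc


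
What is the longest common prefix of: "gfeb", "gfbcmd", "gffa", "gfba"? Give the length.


Words: gfeb, gfbcmd, gffa, gfba
  Position 0: all 'g' => match
  Position 1: all 'f' => match
  Position 2: ('e', 'b', 'f', 'b') => mismatch, stop
LCP = "gf" (length 2)

2


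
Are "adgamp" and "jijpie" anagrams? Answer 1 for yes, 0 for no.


Strings: "adgamp", "jijpie"
Sorted first:  aadgmp
Sorted second: eiijjp
Differ at position 0: 'a' vs 'e' => not anagrams

0


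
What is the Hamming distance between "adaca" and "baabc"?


Comparing "adaca" and "baabc" position by position:
  Position 0: 'a' vs 'b' => differ
  Position 1: 'd' vs 'a' => differ
  Position 2: 'a' vs 'a' => same
  Position 3: 'c' vs 'b' => differ
  Position 4: 'a' vs 'c' => differ
Total differences (Hamming distance): 4

4


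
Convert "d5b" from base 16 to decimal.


Input: "d5b" in base 16
Positional expansion:
  Digit 'd' (value 13) x 16^2 = 3328
  Digit '5' (value 5) x 16^1 = 80
  Digit 'b' (value 11) x 16^0 = 11
Sum = 3419

3419


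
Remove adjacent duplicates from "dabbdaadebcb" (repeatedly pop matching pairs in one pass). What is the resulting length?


Input: dabbdaadebcb
Stack-based adjacent duplicate removal:
  Read 'd': push. Stack: d
  Read 'a': push. Stack: da
  Read 'b': push. Stack: dab
  Read 'b': matches stack top 'b' => pop. Stack: da
  Read 'd': push. Stack: dad
  Read 'a': push. Stack: dada
  Read 'a': matches stack top 'a' => pop. Stack: dad
  Read 'd': matches stack top 'd' => pop. Stack: da
  Read 'e': push. Stack: dae
  Read 'b': push. Stack: daeb
  Read 'c': push. Stack: daebc
  Read 'b': push. Stack: daebcb
Final stack: "daebcb" (length 6)

6


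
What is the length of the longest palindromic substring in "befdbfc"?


Input: "befdbfc"
Checking substrings for palindromes:
  No multi-char palindromic substrings found
Longest palindromic substring: "b" with length 1

1


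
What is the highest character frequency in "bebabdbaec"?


Input: bebabdbaec
Character counts:
  'a': 2
  'b': 4
  'c': 1
  'd': 1
  'e': 2
Maximum frequency: 4

4


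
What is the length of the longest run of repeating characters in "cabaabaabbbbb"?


Input: "cabaabaabbbbb"
Scanning for longest run:
  Position 1 ('a'): new char, reset run to 1
  Position 2 ('b'): new char, reset run to 1
  Position 3 ('a'): new char, reset run to 1
  Position 4 ('a'): continues run of 'a', length=2
  Position 5 ('b'): new char, reset run to 1
  Position 6 ('a'): new char, reset run to 1
  Position 7 ('a'): continues run of 'a', length=2
  Position 8 ('b'): new char, reset run to 1
  Position 9 ('b'): continues run of 'b', length=2
  Position 10 ('b'): continues run of 'b', length=3
  Position 11 ('b'): continues run of 'b', length=4
  Position 12 ('b'): continues run of 'b', length=5
Longest run: 'b' with length 5

5


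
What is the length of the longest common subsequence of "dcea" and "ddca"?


LCS of "dcea" and "ddca"
DP table:
           d    d    c    a
      0    0    0    0    0
  d   0    1    1    1    1
  c   0    1    1    2    2
  e   0    1    1    2    2
  a   0    1    1    2    3
LCS length = dp[4][4] = 3

3


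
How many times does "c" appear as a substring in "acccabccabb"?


Searching for "c" in "acccabccabb"
Scanning each position:
  Position 0: "a" => no
  Position 1: "c" => MATCH
  Position 2: "c" => MATCH
  Position 3: "c" => MATCH
  Position 4: "a" => no
  Position 5: "b" => no
  Position 6: "c" => MATCH
  Position 7: "c" => MATCH
  Position 8: "a" => no
  Position 9: "b" => no
  Position 10: "b" => no
Total occurrences: 5

5


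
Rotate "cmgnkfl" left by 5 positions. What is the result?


Input: "cmgnkfl", rotate left by 5
First 5 characters: "cmgnk"
Remaining characters: "fl"
Concatenate remaining + first: "fl" + "cmgnk" = "flcmgnk"

flcmgnk


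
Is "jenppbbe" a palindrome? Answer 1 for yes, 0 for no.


Input: jenppbbe
Reversed: ebbppnej
  Compare pos 0 ('j') with pos 7 ('e'): MISMATCH
  Compare pos 1 ('e') with pos 6 ('b'): MISMATCH
  Compare pos 2 ('n') with pos 5 ('b'): MISMATCH
  Compare pos 3 ('p') with pos 4 ('p'): match
Result: not a palindrome

0


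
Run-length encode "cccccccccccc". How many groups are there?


Input: cccccccccccc
Scanning for consecutive runs:
  Group 1: 'c' x 12 (positions 0-11)
Total groups: 1

1


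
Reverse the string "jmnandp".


Input: jmnandp
Reading characters right to left:
  Position 6: 'p'
  Position 5: 'd'
  Position 4: 'n'
  Position 3: 'a'
  Position 2: 'n'
  Position 1: 'm'
  Position 0: 'j'
Reversed: pdnanmj

pdnanmj


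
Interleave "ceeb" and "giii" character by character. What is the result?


Interleaving "ceeb" and "giii":
  Position 0: 'c' from first, 'g' from second => "cg"
  Position 1: 'e' from first, 'i' from second => "ei"
  Position 2: 'e' from first, 'i' from second => "ei"
  Position 3: 'b' from first, 'i' from second => "bi"
Result: cgeieibi

cgeieibi


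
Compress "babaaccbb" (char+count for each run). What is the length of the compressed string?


Input: babaaccbb
Runs:
  'b' x 1 => "b1"
  'a' x 1 => "a1"
  'b' x 1 => "b1"
  'a' x 2 => "a2"
  'c' x 2 => "c2"
  'b' x 2 => "b2"
Compressed: "b1a1b1a2c2b2"
Compressed length: 12

12


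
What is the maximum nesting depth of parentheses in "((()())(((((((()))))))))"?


Input: "((()())(((((((()))))))))"
Tracking depth:
  Position 0 '(': depth becomes 1
  Position 1 '(': depth becomes 2
  Position 2 '(': depth becomes 3
  Position 3 ')': depth becomes 2
  Position 4 '(': depth becomes 3
  Position 5 ')': depth becomes 2
  Position 6 ')': depth becomes 1
  Position 7 '(': depth becomes 2
  Position 8 '(': depth becomes 3
  Position 9 '(': depth becomes 4
  Position 10 '(': depth becomes 5
  Position 11 '(': depth becomes 6
  Position 12 '(': depth becomes 7
  Position 13 '(': depth becomes 8
  Position 14 '(': depth becomes 9
  Position 15 ')': depth becomes 8
  Position 16 ')': depth becomes 7
  Position 17 ')': depth becomes 6
  Position 18 ')': depth becomes 5
  Position 19 ')': depth becomes 4
  Position 20 ')': depth becomes 3
  Position 21 ')': depth becomes 2
  Position 22 ')': depth becomes 1
  Position 23 ')': depth becomes 0
Maximum depth reached: 9

9


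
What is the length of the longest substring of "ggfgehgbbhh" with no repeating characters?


Input: "ggfgehgbbhh"
Sliding window (track last position of each char):
  Position 0 ('g'): window [0,0] length 1 -- new best
  Position 1 ('g'): repeat (last at 0), move window start to 1
  Position 1 ('g'): window [1,1] length 1
  Position 2 ('f'): window [1,2] length 2 -- new best
  Position 3 ('g'): repeat (last at 1), move window start to 2
  Position 3 ('g'): window [2,3] length 2
  Position 4 ('e'): window [2,4] length 3 -- new best
  Position 5 ('h'): window [2,5] length 4 -- new best
  Position 6 ('g'): repeat (last at 3), move window start to 4
  Position 6 ('g'): window [4,6] length 3
  Position 7 ('b'): window [4,7] length 4
  Position 8 ('b'): repeat (last at 7), move window start to 8
  Position 8 ('b'): window [8,8] length 1
  Position 9 ('h'): window [8,9] length 2
  Position 10 ('h'): repeat (last at 9), move window start to 10
  Position 10 ('h'): window [10,10] length 1
Longest substring with no repeats: "fgeh" with length 4

4


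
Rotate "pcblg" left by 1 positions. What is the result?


Input: "pcblg", rotate left by 1
First 1 characters: "p"
Remaining characters: "cblg"
Concatenate remaining + first: "cblg" + "p" = "cblgp"

cblgp


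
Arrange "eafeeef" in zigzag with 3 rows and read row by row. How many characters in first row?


Zigzag "eafeeef" into 3 rows:
Placing characters:
  'e' => row 0
  'a' => row 1
  'f' => row 2
  'e' => row 1
  'e' => row 0
  'e' => row 1
  'f' => row 2
Rows:
  Row 0: "ee"
  Row 1: "aee"
  Row 2: "ff"
First row length: 2

2


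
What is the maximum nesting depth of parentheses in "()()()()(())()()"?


Input: "()()()()(())()()"
Tracking depth:
  Position 0 '(': depth becomes 1
  Position 1 ')': depth becomes 0
  Position 2 '(': depth becomes 1
  Position 3 ')': depth becomes 0
  Position 4 '(': depth becomes 1
  Position 5 ')': depth becomes 0
  Position 6 '(': depth becomes 1
  Position 7 ')': depth becomes 0
  Position 8 '(': depth becomes 1
  Position 9 '(': depth becomes 2
  Position 10 ')': depth becomes 1
  Position 11 ')': depth becomes 0
  Position 12 '(': depth becomes 1
  Position 13 ')': depth becomes 0
  Position 14 '(': depth becomes 1
  Position 15 ')': depth becomes 0
Maximum depth reached: 2

2


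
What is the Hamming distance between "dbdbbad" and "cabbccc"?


Comparing "dbdbbad" and "cabbccc" position by position:
  Position 0: 'd' vs 'c' => differ
  Position 1: 'b' vs 'a' => differ
  Position 2: 'd' vs 'b' => differ
  Position 3: 'b' vs 'b' => same
  Position 4: 'b' vs 'c' => differ
  Position 5: 'a' vs 'c' => differ
  Position 6: 'd' vs 'c' => differ
Total differences (Hamming distance): 6

6


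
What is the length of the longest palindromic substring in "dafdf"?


Input: "dafdf"
Checking substrings for palindromes:
  [2:5] "fdf" (len 3) => palindrome
Longest palindromic substring: "fdf" with length 3

3


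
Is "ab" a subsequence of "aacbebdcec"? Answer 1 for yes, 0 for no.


Check if "ab" is a subsequence of "aacbebdcec"
Greedy scan:
  Position 0 ('a'): matches sub[0] = 'a'
  Position 1 ('a'): no match needed
  Position 2 ('c'): no match needed
  Position 3 ('b'): matches sub[1] = 'b'
  Position 4 ('e'): no match needed
  Position 5 ('b'): no match needed
  Position 6 ('d'): no match needed
  Position 7 ('c'): no match needed
  Position 8 ('e'): no match needed
  Position 9 ('c'): no match needed
All 2 characters matched => is a subsequence

1


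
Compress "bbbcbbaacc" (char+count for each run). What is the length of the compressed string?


Input: bbbcbbaacc
Runs:
  'b' x 3 => "b3"
  'c' x 1 => "c1"
  'b' x 2 => "b2"
  'a' x 2 => "a2"
  'c' x 2 => "c2"
Compressed: "b3c1b2a2c2"
Compressed length: 10

10


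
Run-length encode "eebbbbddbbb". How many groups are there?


Input: eebbbbddbbb
Scanning for consecutive runs:
  Group 1: 'e' x 2 (positions 0-1)
  Group 2: 'b' x 4 (positions 2-5)
  Group 3: 'd' x 2 (positions 6-7)
  Group 4: 'b' x 3 (positions 8-10)
Total groups: 4

4


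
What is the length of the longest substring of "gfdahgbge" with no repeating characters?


Input: "gfdahgbge"
Sliding window (track last position of each char):
  Position 0 ('g'): window [0,0] length 1 -- new best
  Position 1 ('f'): window [0,1] length 2 -- new best
  Position 2 ('d'): window [0,2] length 3 -- new best
  Position 3 ('a'): window [0,3] length 4 -- new best
  Position 4 ('h'): window [0,4] length 5 -- new best
  Position 5 ('g'): repeat (last at 0), move window start to 1
  Position 5 ('g'): window [1,5] length 5
  Position 6 ('b'): window [1,6] length 6 -- new best
  Position 7 ('g'): repeat (last at 5), move window start to 6
  Position 7 ('g'): window [6,7] length 2
  Position 8 ('e'): window [6,8] length 3
Longest substring with no repeats: "fdahgb" with length 6

6


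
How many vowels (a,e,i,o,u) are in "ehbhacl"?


Input: ehbhacl
Checking each character:
  'e' at position 0: vowel (running total: 1)
  'h' at position 1: consonant
  'b' at position 2: consonant
  'h' at position 3: consonant
  'a' at position 4: vowel (running total: 2)
  'c' at position 5: consonant
  'l' at position 6: consonant
Total vowels: 2

2


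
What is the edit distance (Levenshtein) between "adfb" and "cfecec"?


Computing edit distance: "adfb" -> "cfecec"
DP table:
           c    f    e    c    e    c
      0    1    2    3    4    5    6
  a   1    1    2    3    4    5    6
  d   2    2    2    3    4    5    6
  f   3    3    2    3    4    5    6
  b   4    4    3    3    4    5    6
Edit distance = dp[4][6] = 6

6


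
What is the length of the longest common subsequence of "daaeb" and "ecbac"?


LCS of "daaeb" and "ecbac"
DP table:
           e    c    b    a    c
      0    0    0    0    0    0
  d   0    0    0    0    0    0
  a   0    0    0    0    1    1
  a   0    0    0    0    1    1
  e   0    1    1    1    1    1
  b   0    1    1    2    2    2
LCS length = dp[5][5] = 2

2


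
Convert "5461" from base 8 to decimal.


Input: "5461" in base 8
Positional expansion:
  Digit '5' (value 5) x 8^3 = 2560
  Digit '4' (value 4) x 8^2 = 256
  Digit '6' (value 6) x 8^1 = 48
  Digit '1' (value 1) x 8^0 = 1
Sum = 2865

2865


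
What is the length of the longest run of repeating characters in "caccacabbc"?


Input: "caccacabbc"
Scanning for longest run:
  Position 1 ('a'): new char, reset run to 1
  Position 2 ('c'): new char, reset run to 1
  Position 3 ('c'): continues run of 'c', length=2
  Position 4 ('a'): new char, reset run to 1
  Position 5 ('c'): new char, reset run to 1
  Position 6 ('a'): new char, reset run to 1
  Position 7 ('b'): new char, reset run to 1
  Position 8 ('b'): continues run of 'b', length=2
  Position 9 ('c'): new char, reset run to 1
Longest run: 'c' with length 2

2


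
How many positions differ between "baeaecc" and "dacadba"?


Comparing "baeaecc" and "dacadba" position by position:
  Position 0: 'b' vs 'd' => DIFFER
  Position 1: 'a' vs 'a' => same
  Position 2: 'e' vs 'c' => DIFFER
  Position 3: 'a' vs 'a' => same
  Position 4: 'e' vs 'd' => DIFFER
  Position 5: 'c' vs 'b' => DIFFER
  Position 6: 'c' vs 'a' => DIFFER
Positions that differ: 5

5


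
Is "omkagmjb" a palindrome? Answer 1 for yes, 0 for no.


Input: omkagmjb
Reversed: bjmgakmo
  Compare pos 0 ('o') with pos 7 ('b'): MISMATCH
  Compare pos 1 ('m') with pos 6 ('j'): MISMATCH
  Compare pos 2 ('k') with pos 5 ('m'): MISMATCH
  Compare pos 3 ('a') with pos 4 ('g'): MISMATCH
Result: not a palindrome

0


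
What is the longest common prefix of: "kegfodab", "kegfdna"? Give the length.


Words: kegfodab, kegfdna
  Position 0: all 'k' => match
  Position 1: all 'e' => match
  Position 2: all 'g' => match
  Position 3: all 'f' => match
  Position 4: ('o', 'd') => mismatch, stop
LCP = "kegf" (length 4)

4


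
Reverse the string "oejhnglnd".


Input: oejhnglnd
Reading characters right to left:
  Position 8: 'd'
  Position 7: 'n'
  Position 6: 'l'
  Position 5: 'g'
  Position 4: 'n'
  Position 3: 'h'
  Position 2: 'j'
  Position 1: 'e'
  Position 0: 'o'
Reversed: dnlgnhjeo

dnlgnhjeo


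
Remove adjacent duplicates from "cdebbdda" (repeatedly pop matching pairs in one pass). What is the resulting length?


Input: cdebbdda
Stack-based adjacent duplicate removal:
  Read 'c': push. Stack: c
  Read 'd': push. Stack: cd
  Read 'e': push. Stack: cde
  Read 'b': push. Stack: cdeb
  Read 'b': matches stack top 'b' => pop. Stack: cde
  Read 'd': push. Stack: cded
  Read 'd': matches stack top 'd' => pop. Stack: cde
  Read 'a': push. Stack: cdea
Final stack: "cdea" (length 4)

4


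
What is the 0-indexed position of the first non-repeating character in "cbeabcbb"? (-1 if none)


Input: cbeabcbb
Character frequencies:
  'a': 1
  'b': 4
  'c': 2
  'e': 1
Scanning left to right for freq == 1:
  Position 0 ('c'): freq=2, skip
  Position 1 ('b'): freq=4, skip
  Position 2 ('e'): unique! => answer = 2

2


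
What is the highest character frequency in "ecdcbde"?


Input: ecdcbde
Character counts:
  'b': 1
  'c': 2
  'd': 2
  'e': 2
Maximum frequency: 2

2


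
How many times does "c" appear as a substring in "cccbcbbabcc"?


Searching for "c" in "cccbcbbabcc"
Scanning each position:
  Position 0: "c" => MATCH
  Position 1: "c" => MATCH
  Position 2: "c" => MATCH
  Position 3: "b" => no
  Position 4: "c" => MATCH
  Position 5: "b" => no
  Position 6: "b" => no
  Position 7: "a" => no
  Position 8: "b" => no
  Position 9: "c" => MATCH
  Position 10: "c" => MATCH
Total occurrences: 6

6


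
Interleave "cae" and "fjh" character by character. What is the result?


Interleaving "cae" and "fjh":
  Position 0: 'c' from first, 'f' from second => "cf"
  Position 1: 'a' from first, 'j' from second => "aj"
  Position 2: 'e' from first, 'h' from second => "eh"
Result: cfajeh

cfajeh


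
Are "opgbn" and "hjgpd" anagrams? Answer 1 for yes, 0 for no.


Strings: "opgbn", "hjgpd"
Sorted first:  bgnop
Sorted second: dghjp
Differ at position 0: 'b' vs 'd' => not anagrams

0


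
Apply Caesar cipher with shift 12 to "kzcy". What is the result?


Caesar cipher: shift "kzcy" by 12
  'k' (pos 10) + 12 = pos 22 = 'w'
  'z' (pos 25) + 12 = pos 11 = 'l'
  'c' (pos 2) + 12 = pos 14 = 'o'
  'y' (pos 24) + 12 = pos 10 = 'k'
Result: wlok

wlok


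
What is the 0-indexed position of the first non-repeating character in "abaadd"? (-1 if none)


Input: abaadd
Character frequencies:
  'a': 3
  'b': 1
  'd': 2
Scanning left to right for freq == 1:
  Position 0 ('a'): freq=3, skip
  Position 1 ('b'): unique! => answer = 1

1


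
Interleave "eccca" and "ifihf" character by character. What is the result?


Interleaving "eccca" and "ifihf":
  Position 0: 'e' from first, 'i' from second => "ei"
  Position 1: 'c' from first, 'f' from second => "cf"
  Position 2: 'c' from first, 'i' from second => "ci"
  Position 3: 'c' from first, 'h' from second => "ch"
  Position 4: 'a' from first, 'f' from second => "af"
Result: eicfcichaf

eicfcichaf


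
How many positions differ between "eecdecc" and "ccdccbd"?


Comparing "eecdecc" and "ccdccbd" position by position:
  Position 0: 'e' vs 'c' => DIFFER
  Position 1: 'e' vs 'c' => DIFFER
  Position 2: 'c' vs 'd' => DIFFER
  Position 3: 'd' vs 'c' => DIFFER
  Position 4: 'e' vs 'c' => DIFFER
  Position 5: 'c' vs 'b' => DIFFER
  Position 6: 'c' vs 'd' => DIFFER
Positions that differ: 7

7


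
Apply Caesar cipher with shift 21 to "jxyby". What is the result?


Caesar cipher: shift "jxyby" by 21
  'j' (pos 9) + 21 = pos 4 = 'e'
  'x' (pos 23) + 21 = pos 18 = 's'
  'y' (pos 24) + 21 = pos 19 = 't'
  'b' (pos 1) + 21 = pos 22 = 'w'
  'y' (pos 24) + 21 = pos 19 = 't'
Result: estwt

estwt


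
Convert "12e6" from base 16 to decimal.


Input: "12e6" in base 16
Positional expansion:
  Digit '1' (value 1) x 16^3 = 4096
  Digit '2' (value 2) x 16^2 = 512
  Digit 'e' (value 14) x 16^1 = 224
  Digit '6' (value 6) x 16^0 = 6
Sum = 4838

4838


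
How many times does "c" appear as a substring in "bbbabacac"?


Searching for "c" in "bbbabacac"
Scanning each position:
  Position 0: "b" => no
  Position 1: "b" => no
  Position 2: "b" => no
  Position 3: "a" => no
  Position 4: "b" => no
  Position 5: "a" => no
  Position 6: "c" => MATCH
  Position 7: "a" => no
  Position 8: "c" => MATCH
Total occurrences: 2

2


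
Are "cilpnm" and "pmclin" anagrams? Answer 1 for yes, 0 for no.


Strings: "cilpnm", "pmclin"
Sorted first:  cilmnp
Sorted second: cilmnp
Sorted forms match => anagrams

1


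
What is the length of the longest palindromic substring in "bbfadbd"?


Input: "bbfadbd"
Checking substrings for palindromes:
  [4:7] "dbd" (len 3) => palindrome
  [0:2] "bb" (len 2) => palindrome
Longest palindromic substring: "dbd" with length 3

3


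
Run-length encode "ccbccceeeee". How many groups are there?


Input: ccbccceeeee
Scanning for consecutive runs:
  Group 1: 'c' x 2 (positions 0-1)
  Group 2: 'b' x 1 (positions 2-2)
  Group 3: 'c' x 3 (positions 3-5)
  Group 4: 'e' x 5 (positions 6-10)
Total groups: 4

4


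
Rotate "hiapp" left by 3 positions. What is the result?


Input: "hiapp", rotate left by 3
First 3 characters: "hia"
Remaining characters: "pp"
Concatenate remaining + first: "pp" + "hia" = "pphia"

pphia


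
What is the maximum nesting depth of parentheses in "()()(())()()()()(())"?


Input: "()()(())()()()()(())"
Tracking depth:
  Position 0 '(': depth becomes 1
  Position 1 ')': depth becomes 0
  Position 2 '(': depth becomes 1
  Position 3 ')': depth becomes 0
  Position 4 '(': depth becomes 1
  Position 5 '(': depth becomes 2
  Position 6 ')': depth becomes 1
  Position 7 ')': depth becomes 0
  Position 8 '(': depth becomes 1
  Position 9 ')': depth becomes 0
  Position 10 '(': depth becomes 1
  Position 11 ')': depth becomes 0
  Position 12 '(': depth becomes 1
  Position 13 ')': depth becomes 0
  Position 14 '(': depth becomes 1
  Position 15 ')': depth becomes 0
  Position 16 '(': depth becomes 1
  Position 17 '(': depth becomes 2
  Position 18 ')': depth becomes 1
  Position 19 ')': depth becomes 0
Maximum depth reached: 2

2
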